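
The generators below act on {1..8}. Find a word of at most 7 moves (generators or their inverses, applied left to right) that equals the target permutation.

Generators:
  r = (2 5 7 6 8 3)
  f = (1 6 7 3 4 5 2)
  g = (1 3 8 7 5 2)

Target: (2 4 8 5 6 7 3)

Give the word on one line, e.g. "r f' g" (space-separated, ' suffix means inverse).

r f' r' g' r'

  after r: (2 5 7 6 8 3)
  after f': (1 2 4 3 5 6 8 7)
  after r': (1 3 2 4 8 5 7)
  after g': (2 4 3 5 8 7)
  after r': (2 4 8 5 6 7 3)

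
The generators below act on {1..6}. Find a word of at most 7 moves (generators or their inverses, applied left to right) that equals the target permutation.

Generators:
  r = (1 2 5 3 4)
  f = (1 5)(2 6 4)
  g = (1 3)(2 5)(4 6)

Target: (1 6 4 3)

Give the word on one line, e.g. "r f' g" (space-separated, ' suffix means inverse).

r r g f' g'

  after r: (1 2 5 3 4)
  after r: (1 5 4 2 3)
  after g: (1 2)(4 5 6)
  after f': (1 4)(2 5)
  after g': (1 6 4 3)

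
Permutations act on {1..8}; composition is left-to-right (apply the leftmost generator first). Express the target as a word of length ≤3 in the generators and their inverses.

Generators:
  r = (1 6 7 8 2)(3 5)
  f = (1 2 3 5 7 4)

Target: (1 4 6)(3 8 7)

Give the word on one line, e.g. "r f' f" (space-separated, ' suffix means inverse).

  after f': (1 4 7 5 3 2)
  after r': (1 4 6)(3 8 7)

f' r'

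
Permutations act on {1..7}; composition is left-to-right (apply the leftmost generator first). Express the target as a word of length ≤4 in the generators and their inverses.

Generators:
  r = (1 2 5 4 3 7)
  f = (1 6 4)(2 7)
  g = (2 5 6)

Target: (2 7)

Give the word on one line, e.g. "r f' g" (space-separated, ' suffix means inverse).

  after f': (1 4 6)(2 7)
  after f': (1 6 4)
  after f': (2 7)

f' f' f'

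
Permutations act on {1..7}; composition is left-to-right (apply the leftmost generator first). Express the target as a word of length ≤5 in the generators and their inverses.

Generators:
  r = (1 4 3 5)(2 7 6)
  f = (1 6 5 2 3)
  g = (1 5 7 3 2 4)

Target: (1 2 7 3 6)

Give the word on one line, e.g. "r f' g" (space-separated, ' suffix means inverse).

r g' f' g r'

  after r: (1 4 3 5)(2 7 6)
  after g': (1 2 5 4 7 6 3)
  after f': (1 5 4 7)(2 6)
  after g: (1 7 5)(2 6 4 3)
  after r': (1 2 7 3 6)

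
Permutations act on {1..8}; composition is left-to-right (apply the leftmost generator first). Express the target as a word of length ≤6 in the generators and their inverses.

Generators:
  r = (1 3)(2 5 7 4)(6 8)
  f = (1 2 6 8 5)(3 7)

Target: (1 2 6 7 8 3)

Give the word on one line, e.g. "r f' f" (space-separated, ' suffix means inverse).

  after r: (1 3)(2 5 7 4)(6 8)
  after f': (1 7 4)(2 8)(3 5)
  after r: (1 4 3 7 2 6 8 5)
  after f: (1 4 7 6 5 2 8)
  after r: (1 2 6 7 8 3)

r f' r f r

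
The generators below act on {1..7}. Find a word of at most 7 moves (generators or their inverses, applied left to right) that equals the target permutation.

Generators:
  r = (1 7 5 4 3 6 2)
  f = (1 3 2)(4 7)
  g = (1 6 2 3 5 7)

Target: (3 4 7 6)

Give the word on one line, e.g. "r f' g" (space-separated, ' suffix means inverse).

  after r': (1 2 6 3 4 5 7)
  after f': (1 3 7 2 6)(4 5)
  after r: (1 6 7)(3 5)
  after g: (1 2 3 7 6)
  after f: (3 4 7 6)

r' f' r g f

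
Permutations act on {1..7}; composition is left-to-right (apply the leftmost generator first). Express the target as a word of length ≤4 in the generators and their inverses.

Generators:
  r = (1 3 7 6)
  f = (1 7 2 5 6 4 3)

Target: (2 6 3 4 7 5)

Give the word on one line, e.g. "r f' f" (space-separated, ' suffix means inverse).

f r' f

  after f: (1 7 2 5 6 4 3)
  after r': (1 3 6 4)(2 5 7)
  after f: (2 6 3 4 7 5)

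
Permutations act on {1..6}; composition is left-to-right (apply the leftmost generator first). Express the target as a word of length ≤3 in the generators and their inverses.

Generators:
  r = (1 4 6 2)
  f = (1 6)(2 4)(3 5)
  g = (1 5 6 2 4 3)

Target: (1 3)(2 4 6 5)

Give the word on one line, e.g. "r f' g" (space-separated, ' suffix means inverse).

g' r'

  after g': (1 3 4 2 6 5)
  after r': (1 3)(2 4 6 5)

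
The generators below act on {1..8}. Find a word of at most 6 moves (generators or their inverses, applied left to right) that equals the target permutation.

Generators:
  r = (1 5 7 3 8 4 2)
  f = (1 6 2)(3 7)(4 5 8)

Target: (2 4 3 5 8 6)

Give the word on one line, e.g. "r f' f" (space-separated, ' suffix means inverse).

  after f': (1 2 6)(3 7)(4 8 5)
  after f': (1 6 2)(4 5 8)
  after r: (1 6)(2 5 4 7 3 8)
  after f': (2 4 3 5 8 6)

f' f' r f'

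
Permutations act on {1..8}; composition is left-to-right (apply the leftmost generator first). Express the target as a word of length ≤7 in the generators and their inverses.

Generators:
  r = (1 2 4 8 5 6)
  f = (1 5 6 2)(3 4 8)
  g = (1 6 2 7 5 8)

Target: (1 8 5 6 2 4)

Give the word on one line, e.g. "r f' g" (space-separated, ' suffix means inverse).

g' f' f' g' f'

  after g': (1 8 5 7 2 6)
  after f': (1 4 3 8)(2 5 7 6)
  after f': (1 3 4 8 2)(5 7)
  after g': (1 3 4 5 2 8 6)
  after f': (1 8 5 6 2 4)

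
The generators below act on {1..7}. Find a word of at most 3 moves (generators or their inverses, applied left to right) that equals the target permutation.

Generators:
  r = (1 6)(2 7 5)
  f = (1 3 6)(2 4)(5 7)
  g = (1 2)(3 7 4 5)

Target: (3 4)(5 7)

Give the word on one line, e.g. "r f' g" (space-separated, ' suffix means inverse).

g g

  after g: (1 2)(3 7 4 5)
  after g: (3 4)(5 7)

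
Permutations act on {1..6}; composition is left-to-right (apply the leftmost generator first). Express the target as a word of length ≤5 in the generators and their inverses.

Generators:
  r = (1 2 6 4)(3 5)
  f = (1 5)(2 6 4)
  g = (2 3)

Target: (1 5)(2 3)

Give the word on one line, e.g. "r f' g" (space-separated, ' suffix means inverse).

f' f' f' g

  after f': (1 5)(2 4 6)
  after f': (2 6 4)
  after f': (1 5)
  after g: (1 5)(2 3)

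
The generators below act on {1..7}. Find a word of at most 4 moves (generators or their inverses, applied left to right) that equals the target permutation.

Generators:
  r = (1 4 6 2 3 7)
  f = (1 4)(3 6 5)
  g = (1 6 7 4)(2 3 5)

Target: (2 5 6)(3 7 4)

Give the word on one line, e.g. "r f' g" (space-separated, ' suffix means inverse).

r f'

  after r: (1 4 6 2 3 7)
  after f': (2 5 6)(3 7 4)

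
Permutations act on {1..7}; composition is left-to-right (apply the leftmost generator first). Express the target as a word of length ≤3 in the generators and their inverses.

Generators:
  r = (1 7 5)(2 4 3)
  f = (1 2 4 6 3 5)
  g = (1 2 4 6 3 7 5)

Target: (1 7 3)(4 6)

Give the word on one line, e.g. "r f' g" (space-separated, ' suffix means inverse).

r f'

  after r: (1 7 5)(2 4 3)
  after f': (1 7 3)(4 6)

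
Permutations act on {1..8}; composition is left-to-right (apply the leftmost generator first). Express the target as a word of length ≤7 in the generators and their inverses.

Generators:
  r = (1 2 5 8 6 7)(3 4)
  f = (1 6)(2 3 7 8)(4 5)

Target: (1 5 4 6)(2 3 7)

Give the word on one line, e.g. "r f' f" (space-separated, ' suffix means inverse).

r' f r' f' f'

  after r': (1 7 6 8 5 2)(3 4)
  after f: (1 8 4 7)(2 6)(3 5)
  after r': (1 5 4 6)(2 8 3)
  after f': (1 4)(2 7 3 8)
  after f': (1 5 4 6)(2 3 7)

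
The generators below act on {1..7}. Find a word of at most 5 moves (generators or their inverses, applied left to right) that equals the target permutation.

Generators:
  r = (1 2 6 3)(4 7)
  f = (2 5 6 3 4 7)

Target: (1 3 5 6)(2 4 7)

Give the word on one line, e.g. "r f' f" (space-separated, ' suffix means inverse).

  after r': (1 3 6 2)(4 7)
  after r': (1 6)(2 3)
  after f: (1 3 5 6)(2 4 7)

r' r' f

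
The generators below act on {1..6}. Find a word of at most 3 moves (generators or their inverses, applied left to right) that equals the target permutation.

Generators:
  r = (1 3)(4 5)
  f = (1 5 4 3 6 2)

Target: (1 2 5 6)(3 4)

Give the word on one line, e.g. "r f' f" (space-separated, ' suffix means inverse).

r' f f

  after r': (1 3)(4 5)
  after f: (1 6 2)(3 5)
  after f: (1 2 5 6)(3 4)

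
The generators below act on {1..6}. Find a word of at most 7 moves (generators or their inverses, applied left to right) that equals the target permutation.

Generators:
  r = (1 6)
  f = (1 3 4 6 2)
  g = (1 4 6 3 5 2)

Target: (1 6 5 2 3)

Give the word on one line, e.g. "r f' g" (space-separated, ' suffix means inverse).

r' f r' g r'

  after r': (1 6)
  after f: (1 2)(3 4 6)
  after r': (1 2 6 3 4)
  after g: (2 3 6 5)
  after r': (1 6 5 2 3)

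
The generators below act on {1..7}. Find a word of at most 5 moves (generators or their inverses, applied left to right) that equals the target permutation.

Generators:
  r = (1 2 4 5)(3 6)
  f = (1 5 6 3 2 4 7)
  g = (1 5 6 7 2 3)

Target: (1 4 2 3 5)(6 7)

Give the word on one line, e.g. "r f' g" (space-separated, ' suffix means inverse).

  after f: (1 5 6 3 2 4 7)
  after r': (1 4 7 5 3)
  after g: (1 4 2 3 5)(6 7)

f r' g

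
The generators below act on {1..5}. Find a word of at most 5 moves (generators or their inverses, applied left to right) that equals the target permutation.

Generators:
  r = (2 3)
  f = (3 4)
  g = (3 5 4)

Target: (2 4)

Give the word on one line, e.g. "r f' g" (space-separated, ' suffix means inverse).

f' r' f'

  after f': (3 4)
  after r': (2 3 4)
  after f': (2 4)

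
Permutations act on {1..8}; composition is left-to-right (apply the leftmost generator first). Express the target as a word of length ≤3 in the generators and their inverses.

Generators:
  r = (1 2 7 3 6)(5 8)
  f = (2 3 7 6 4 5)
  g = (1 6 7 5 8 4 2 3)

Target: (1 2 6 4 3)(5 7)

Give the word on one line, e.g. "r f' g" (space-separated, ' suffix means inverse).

g r' g'

  after g: (1 6 7 5 8 4 2 3)
  after r': (1 3 6 2 7 8 4)
  after g': (1 2 6 4 3)(5 7)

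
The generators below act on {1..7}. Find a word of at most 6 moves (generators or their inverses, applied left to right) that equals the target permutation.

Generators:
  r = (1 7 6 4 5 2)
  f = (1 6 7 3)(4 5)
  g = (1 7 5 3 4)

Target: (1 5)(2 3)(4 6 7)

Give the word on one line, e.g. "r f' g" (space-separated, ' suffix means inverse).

  after f': (1 3 7 6)(4 5)
  after r': (1 3)(2 5 6)
  after r': (1 3 2 4 6 5 7)
  after g': (1 5)(2 3)(4 6 7)

f' r' r' g'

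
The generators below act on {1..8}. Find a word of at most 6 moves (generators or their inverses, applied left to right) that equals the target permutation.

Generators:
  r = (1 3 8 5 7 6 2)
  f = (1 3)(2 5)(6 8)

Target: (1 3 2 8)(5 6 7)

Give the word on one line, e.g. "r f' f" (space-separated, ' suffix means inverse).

  after r: (1 3 8 5 7 6 2)
  after f: (2 3 6 5 7 8)
  after r: (1 3 2 8)(5 6 7)
  after f': (2 6 7)(3 5 8)
  after f': (1 3 2 8)(5 6 7)

r f r f' f'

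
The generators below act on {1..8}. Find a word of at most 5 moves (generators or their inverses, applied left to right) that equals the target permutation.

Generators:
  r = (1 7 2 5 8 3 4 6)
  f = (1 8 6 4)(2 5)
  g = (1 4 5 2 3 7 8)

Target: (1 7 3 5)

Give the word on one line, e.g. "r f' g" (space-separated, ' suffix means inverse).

  after f: (1 8 6 4)(2 5)
  after g: (3 7 8 6 5)
  after r: (1 7 3 2 5 4 6 8)
  after f: (1 7 3 5)

f g r f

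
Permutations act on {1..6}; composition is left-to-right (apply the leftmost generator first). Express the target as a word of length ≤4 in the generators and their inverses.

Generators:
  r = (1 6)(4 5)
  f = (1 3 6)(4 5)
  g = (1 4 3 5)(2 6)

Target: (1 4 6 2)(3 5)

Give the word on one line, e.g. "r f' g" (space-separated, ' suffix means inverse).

  after g': (1 5 3 4)(2 6)
  after r': (1 4 6 2)(3 5)

g' r'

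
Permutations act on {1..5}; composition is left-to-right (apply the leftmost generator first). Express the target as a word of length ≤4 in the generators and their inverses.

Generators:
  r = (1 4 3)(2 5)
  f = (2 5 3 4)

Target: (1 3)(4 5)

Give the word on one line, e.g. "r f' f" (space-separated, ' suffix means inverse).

f r'

  after f: (2 5 3 4)
  after r': (1 3)(4 5)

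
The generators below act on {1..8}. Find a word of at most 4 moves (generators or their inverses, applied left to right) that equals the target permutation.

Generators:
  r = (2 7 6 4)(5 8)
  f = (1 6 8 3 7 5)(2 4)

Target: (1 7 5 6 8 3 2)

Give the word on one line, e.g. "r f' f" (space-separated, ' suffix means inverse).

  after f': (1 5 7 3 8 6)(2 4)
  after r': (1 8 7 3 5 2 6)
  after f': (1 6 5 4 2)(3 7 8)
  after r': (1 7 5 6 8 3 2)

f' r' f' r'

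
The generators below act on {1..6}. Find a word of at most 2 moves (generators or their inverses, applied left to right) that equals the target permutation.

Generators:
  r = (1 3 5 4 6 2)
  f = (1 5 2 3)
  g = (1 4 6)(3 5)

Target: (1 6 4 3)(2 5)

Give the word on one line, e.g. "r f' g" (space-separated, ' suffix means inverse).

g' f'

  after g': (1 6 4)(3 5)
  after f': (1 6 4 3)(2 5)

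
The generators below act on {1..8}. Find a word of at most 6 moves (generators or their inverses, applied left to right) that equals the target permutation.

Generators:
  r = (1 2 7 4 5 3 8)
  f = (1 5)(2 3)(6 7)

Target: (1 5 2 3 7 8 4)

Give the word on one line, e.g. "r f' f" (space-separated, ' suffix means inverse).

  after r': (1 8 3 5 4 7 2)
  after f': (1 8 2 5 4 6 7 3)
  after f': (1 8 3 5 4 7 2)
  after r': (1 3 4 2 8 5 7)
  after r': (1 5 2 3 7 8 4)

r' f' f' r' r'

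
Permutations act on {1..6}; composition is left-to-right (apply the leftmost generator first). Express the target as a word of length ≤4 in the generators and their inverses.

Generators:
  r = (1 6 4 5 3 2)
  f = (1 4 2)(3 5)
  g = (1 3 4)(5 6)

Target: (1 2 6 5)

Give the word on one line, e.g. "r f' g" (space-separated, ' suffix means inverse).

  after g': (1 4 3)(5 6)
  after f': (2 4 5 6 3)
  after r': (1 2 6 5)

g' f' r'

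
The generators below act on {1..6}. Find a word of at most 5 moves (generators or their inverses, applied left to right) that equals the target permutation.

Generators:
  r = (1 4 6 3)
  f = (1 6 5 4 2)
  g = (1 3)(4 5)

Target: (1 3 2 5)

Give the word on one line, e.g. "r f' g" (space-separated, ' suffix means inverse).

f' g f' r' g

  after f': (1 2 4 5 6)
  after g: (1 2 5 6 3)
  after f': (1 4 5)(2 6 3)
  after r': (2 4 5 3)
  after g: (1 3 2 5)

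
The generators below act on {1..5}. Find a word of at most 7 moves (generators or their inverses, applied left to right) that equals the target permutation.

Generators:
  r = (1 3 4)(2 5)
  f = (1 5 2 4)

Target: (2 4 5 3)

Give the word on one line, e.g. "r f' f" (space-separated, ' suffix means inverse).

r' r' f f r'

  after r': (1 4 3)(2 5)
  after r': (1 3 4)
  after f: (1 3)(2 4 5)
  after f: (1 3 5 4 2)
  after r': (2 4 5 3)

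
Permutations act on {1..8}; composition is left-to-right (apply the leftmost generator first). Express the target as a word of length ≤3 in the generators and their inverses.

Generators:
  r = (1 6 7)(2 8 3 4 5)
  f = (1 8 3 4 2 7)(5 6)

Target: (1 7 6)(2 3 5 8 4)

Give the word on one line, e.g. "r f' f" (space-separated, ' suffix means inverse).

r r

  after r: (1 6 7)(2 8 3 4 5)
  after r: (1 7 6)(2 3 5 8 4)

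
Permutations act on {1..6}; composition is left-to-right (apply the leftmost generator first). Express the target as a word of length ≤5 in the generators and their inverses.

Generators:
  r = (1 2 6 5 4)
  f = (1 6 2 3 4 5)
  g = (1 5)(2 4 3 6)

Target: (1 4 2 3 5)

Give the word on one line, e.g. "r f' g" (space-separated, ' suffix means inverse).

  after r: (1 2 6 5 4)
  after f: (1 3 4 6)
  after f: (1 4 2 3 5)

r f f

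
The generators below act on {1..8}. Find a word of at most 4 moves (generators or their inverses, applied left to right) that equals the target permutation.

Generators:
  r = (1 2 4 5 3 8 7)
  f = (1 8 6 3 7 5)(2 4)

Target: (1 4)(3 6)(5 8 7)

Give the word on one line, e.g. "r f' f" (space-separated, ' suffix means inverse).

f' r'

  after f': (1 5 7 3 6 8)(2 4)
  after r': (1 4)(3 6)(5 8 7)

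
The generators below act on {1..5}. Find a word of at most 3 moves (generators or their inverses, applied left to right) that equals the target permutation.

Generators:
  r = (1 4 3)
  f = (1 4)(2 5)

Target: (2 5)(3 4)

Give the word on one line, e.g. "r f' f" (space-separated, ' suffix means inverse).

f r'

  after f: (1 4)(2 5)
  after r': (2 5)(3 4)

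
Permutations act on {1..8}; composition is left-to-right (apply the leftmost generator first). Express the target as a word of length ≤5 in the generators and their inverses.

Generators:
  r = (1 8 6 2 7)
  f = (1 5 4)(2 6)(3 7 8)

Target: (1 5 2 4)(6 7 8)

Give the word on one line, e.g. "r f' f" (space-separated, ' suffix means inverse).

f' r' r' f f

  after f': (1 4 5)(2 6)(3 8 7)
  after r': (1 4 5 7 3)(2 8)
  after r': (1 4 5 2)(3 7)(6 8)
  after f: (2 5 6 3 8)
  after f: (1 5 2 4)(6 7 8)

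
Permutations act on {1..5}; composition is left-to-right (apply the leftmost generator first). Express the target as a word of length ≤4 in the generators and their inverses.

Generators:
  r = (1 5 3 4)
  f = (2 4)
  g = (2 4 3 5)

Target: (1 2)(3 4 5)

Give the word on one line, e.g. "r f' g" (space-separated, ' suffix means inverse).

g' r' g'

  after g': (2 5 3 4)
  after r': (1 4 2)
  after g': (1 2)(3 4 5)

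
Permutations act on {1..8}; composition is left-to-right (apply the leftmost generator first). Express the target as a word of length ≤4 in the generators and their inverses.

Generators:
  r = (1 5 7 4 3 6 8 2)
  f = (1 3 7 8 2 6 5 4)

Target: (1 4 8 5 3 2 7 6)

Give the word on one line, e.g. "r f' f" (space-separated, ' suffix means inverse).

  after r: (1 5 7 4 3 6 8 2)
  after r: (1 7 3 8)(2 5 4 6)
  after r: (1 4 8 5 3 2 7 6)

r r r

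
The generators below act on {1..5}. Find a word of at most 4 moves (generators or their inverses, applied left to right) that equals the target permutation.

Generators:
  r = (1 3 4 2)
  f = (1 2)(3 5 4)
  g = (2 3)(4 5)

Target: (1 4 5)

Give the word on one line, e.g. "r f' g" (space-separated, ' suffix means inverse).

f' g f'

  after f': (1 2)(3 4 5)
  after g: (1 3 5 2)
  after f': (1 4 5)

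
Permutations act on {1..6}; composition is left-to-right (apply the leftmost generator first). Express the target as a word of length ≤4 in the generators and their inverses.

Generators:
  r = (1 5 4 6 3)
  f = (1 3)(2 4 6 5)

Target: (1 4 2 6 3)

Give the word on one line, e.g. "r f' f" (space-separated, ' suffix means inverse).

  after r: (1 5 4 6 3)
  after f': (1 6)(2 5)
  after f': (1 4 2 6 3)

r f' f'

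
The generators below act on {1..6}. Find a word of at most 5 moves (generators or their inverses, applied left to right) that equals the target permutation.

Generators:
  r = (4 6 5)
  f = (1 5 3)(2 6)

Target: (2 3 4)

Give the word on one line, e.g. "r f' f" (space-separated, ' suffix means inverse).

f' r f

  after f': (1 3 5)(2 6)
  after r: (1 3 4 6 2 5)
  after f: (2 3 4)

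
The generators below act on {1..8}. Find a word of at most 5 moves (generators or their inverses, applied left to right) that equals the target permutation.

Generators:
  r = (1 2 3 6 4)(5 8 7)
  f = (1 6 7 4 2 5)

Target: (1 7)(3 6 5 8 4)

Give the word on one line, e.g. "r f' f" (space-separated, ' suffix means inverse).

r' r' f

  after r': (1 4 6 3 2)(5 7 8)
  after r': (1 6 2 4 3)(5 8 7)
  after f: (1 7)(3 6 5 8 4)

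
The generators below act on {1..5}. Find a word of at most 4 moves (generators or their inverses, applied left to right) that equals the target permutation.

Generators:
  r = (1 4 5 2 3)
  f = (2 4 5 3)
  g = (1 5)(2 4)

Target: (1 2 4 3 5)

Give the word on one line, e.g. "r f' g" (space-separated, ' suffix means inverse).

  after f': (2 3 5 4)
  after r': (1 3 4 5)
  after f: (1 2 4 3 5)

f' r' f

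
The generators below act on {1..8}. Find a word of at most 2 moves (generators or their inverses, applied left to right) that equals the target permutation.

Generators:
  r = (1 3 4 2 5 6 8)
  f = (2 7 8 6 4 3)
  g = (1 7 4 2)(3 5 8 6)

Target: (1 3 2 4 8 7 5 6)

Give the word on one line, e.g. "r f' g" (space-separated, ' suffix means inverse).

  after f': (2 3 4 6 8 7)
  after r: (1 3 2 4 8 7 5 6)

f' r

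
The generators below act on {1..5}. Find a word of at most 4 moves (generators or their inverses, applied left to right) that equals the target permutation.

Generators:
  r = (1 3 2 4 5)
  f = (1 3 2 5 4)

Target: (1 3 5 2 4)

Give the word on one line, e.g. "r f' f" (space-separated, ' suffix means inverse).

  after f: (1 3 2 5 4)
  after r: (1 2)(3 4)
  after f': (1 3 5 2 4)

f r f'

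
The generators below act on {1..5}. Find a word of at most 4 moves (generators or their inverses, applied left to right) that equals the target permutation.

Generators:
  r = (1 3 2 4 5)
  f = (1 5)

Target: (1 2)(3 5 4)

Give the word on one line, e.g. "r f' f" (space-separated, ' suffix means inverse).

f' r' r'

  after f': (1 5)
  after r': (1 4 2 3)
  after r': (1 2)(3 5 4)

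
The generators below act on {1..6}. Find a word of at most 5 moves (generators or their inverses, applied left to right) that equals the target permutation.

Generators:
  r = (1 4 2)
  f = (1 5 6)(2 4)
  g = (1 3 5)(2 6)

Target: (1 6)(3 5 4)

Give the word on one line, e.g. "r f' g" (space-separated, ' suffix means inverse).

  after r': (1 2 4)
  after g: (1 6 2 4 3 5)
  after r: (1 6)(3 5 4)

r' g r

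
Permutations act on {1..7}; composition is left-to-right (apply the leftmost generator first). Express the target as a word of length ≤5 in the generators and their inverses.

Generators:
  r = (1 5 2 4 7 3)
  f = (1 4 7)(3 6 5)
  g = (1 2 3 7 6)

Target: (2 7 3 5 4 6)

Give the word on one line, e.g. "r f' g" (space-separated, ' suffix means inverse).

f r f

  after f: (1 4 7)(3 6 5)
  after r: (1 7 5)(2 4 3 6)
  after f: (2 7 3 5 4 6)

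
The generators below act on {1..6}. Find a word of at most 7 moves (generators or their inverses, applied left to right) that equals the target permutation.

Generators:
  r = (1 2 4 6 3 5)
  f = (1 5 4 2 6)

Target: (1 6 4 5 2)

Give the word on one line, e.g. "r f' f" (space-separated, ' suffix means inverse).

  after r': (1 5 3 6 4 2)
  after f': (2 6 5 3)
  after r: (1 2 3 4 6)
  after r: (1 4 3 6 2 5)
  after r: (1 6 4 5 2)

r' f' r r r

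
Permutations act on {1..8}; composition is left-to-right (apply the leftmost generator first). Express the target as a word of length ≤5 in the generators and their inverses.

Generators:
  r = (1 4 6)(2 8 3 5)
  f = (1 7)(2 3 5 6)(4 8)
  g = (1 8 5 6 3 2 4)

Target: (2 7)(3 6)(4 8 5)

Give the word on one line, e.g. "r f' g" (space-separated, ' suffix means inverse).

  after f: (1 7)(2 3 5 6)(4 8)
  after g': (1 7 4)(2 6 3 8)
  after r': (1 7)(2 4 6 8 5 3)
  after r': (1 7 6 2)(3 5 8)
  after f: (2 7)(3 6)(4 8 5)

f g' r' r' f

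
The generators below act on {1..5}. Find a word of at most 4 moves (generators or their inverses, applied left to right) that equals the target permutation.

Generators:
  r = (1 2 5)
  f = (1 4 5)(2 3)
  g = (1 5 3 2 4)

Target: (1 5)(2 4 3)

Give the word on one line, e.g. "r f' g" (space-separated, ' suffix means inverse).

  after f: (1 4 5)(2 3)
  after g': (1 2 5 4)
  after r': (4 5)
  after g: (1 5)(2 4 3)

f g' r' g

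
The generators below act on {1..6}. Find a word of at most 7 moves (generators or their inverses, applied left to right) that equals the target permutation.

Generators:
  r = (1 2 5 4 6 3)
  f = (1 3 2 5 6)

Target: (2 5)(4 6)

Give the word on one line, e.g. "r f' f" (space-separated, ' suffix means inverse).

  after f: (1 3 2 5 6)
  after r: (2 4 6)(3 5)
  after f: (1 3 6 5 2 4)
  after f: (1 2 4 3)
  after r': (2 5)(4 6)

f r f f r'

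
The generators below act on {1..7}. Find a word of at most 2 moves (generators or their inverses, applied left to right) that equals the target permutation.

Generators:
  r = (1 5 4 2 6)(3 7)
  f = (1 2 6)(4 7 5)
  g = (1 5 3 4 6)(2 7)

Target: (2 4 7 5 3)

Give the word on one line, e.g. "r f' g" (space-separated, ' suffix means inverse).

  after r: (1 5 4 2 6)(3 7)
  after g': (2 4 7 5 3)

r g'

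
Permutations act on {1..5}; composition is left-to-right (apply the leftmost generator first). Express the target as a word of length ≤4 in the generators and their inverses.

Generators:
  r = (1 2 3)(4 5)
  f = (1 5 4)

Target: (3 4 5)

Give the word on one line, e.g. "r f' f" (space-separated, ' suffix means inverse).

  after r: (1 2 3)(4 5)
  after f: (1 2 3 5)
  after r': (3 4 5)

r f r'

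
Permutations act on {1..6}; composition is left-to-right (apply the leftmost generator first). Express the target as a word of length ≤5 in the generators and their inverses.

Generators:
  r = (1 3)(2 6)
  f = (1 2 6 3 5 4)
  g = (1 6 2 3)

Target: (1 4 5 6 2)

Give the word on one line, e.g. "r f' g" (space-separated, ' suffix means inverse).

  after f': (1 4 5 3 6 2)
  after g: (1 4 5)(2 6 3)
  after g: (1 4 5 6)
  after g: (1 4 5 2 3)
  after r': (1 4 5 6 2)

f' g g g r'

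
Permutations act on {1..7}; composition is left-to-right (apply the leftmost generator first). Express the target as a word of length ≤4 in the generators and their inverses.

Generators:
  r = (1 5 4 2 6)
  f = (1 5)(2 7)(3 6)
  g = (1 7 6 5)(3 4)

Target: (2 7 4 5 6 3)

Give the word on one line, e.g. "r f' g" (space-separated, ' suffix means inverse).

f' r'

  after f': (1 5)(2 7)(3 6)
  after r': (2 7 4 5 6 3)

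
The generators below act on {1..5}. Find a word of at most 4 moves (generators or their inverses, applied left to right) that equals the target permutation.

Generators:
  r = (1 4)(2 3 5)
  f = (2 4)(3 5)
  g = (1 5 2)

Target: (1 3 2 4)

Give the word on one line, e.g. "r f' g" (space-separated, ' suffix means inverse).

g r'

  after g: (1 5 2)
  after r': (1 3 2 4)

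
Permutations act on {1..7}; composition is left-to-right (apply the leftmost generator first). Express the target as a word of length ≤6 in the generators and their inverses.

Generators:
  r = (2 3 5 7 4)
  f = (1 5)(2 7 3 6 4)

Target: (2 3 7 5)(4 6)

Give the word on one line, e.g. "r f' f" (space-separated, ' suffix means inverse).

  after r: (2 3 5 7 4)
  after f': (1 5 2 7 6 3)
  after f': (3 5 4 6 7)
  after r: (2 3 7 5)(4 6)

r f' f' r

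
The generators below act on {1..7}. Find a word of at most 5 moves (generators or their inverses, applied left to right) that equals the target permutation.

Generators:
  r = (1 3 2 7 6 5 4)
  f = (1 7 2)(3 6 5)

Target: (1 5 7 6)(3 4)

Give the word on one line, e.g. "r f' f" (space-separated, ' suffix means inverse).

  after f: (1 7 2)(3 6 5)
  after r: (1 6 4)(2 3 5)
  after r: (1 5 7 6)(3 4)

f r r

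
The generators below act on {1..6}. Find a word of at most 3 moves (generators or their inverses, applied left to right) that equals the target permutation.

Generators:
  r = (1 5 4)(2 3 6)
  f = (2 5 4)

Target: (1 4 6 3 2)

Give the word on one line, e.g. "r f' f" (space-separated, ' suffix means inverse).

f r'

  after f: (2 5 4)
  after r': (1 4 6 3 2)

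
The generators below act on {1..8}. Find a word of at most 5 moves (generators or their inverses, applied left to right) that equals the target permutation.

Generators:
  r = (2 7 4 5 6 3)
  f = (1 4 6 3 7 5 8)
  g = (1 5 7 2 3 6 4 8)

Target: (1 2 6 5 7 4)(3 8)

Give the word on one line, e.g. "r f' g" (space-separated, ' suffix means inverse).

f' f' r f r

  after f': (1 8 5 7 3 6 4)
  after f': (1 5 3 4 8 7 6)
  after r: (1 6)(2 7 3 5)(4 8)
  after f: (1 3 8 6 4)(2 5)
  after r: (1 2 6 5 7 4)(3 8)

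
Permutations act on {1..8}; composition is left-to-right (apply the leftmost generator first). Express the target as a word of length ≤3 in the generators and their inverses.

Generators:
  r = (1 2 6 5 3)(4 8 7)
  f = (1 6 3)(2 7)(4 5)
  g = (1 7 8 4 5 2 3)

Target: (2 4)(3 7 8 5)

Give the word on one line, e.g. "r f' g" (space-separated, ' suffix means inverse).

r r f'

  after r: (1 2 6 5 3)(4 8 7)
  after r: (1 6 3 2 5)(4 7 8)
  after f': (2 4)(3 7 8 5)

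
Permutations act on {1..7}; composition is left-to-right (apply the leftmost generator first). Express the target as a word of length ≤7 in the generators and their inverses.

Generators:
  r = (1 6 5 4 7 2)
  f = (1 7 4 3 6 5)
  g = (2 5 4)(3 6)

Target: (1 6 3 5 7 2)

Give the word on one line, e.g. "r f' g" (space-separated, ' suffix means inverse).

r' g' r f' r

  after r': (1 2 7 4 5 6)
  after g': (1 4 2 7 5 3 6)
  after r: (1 7 4)(3 5)
  after f': (3 6)(4 5)
  after r: (1 6 3 5 7 2)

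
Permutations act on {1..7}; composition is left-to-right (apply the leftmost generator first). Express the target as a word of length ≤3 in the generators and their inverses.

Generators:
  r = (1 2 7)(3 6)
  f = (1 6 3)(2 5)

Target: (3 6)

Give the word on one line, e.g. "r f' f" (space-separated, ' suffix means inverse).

  after r: (1 2 7)(3 6)
  after r: (1 7 2)
  after r: (3 6)

r r r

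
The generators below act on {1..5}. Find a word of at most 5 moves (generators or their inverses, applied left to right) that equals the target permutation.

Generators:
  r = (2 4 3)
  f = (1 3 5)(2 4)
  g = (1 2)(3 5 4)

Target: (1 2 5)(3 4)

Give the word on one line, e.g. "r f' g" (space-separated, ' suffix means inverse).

  after g: (1 2)(3 5 4)
  after g: (3 4 5)
  after r: (2 4 5)
  after g': (1 2 5)(3 4)

g g r g'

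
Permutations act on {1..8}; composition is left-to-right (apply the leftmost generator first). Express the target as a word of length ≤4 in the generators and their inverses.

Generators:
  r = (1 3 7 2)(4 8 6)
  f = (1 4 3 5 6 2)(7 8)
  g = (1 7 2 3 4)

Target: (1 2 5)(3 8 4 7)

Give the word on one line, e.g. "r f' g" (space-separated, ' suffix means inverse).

r f' f' f'

  after r: (1 3 7 2)(4 8 6)
  after f': (1 4 7 6)(3 8 5)
  after f': (2 6)(3 7 5 4 8)
  after f': (1 2 5)(3 8 4 7)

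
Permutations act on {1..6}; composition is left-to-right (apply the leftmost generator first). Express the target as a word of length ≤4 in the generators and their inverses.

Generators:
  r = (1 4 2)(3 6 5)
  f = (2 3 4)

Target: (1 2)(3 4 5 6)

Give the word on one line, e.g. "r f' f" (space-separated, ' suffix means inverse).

f' r'

  after f': (2 4 3)
  after r': (1 2)(3 4 5 6)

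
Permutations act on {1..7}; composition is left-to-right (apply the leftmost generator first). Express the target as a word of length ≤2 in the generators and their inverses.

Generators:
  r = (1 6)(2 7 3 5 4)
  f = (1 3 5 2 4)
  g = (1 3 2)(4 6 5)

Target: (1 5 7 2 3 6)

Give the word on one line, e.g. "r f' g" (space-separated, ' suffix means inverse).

f' r'

  after f': (1 4 2 5 3)
  after r': (1 5 7 2 3 6)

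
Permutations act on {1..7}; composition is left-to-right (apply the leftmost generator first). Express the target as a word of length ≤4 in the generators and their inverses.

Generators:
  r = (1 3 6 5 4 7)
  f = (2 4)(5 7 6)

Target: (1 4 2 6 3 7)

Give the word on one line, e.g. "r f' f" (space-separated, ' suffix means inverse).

  after f: (2 4)(5 7 6)
  after r': (1 7 3)(2 5 4)
  after r': (1 4 2 6 3 7)

f r' r'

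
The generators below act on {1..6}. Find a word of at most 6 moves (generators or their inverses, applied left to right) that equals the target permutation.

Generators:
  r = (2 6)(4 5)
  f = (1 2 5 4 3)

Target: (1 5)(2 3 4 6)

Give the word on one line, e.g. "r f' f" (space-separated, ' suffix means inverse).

f' r' r' f' r'

  after f': (1 3 4 5 2)
  after r': (1 3 5 6 2)
  after r': (1 3 4 5 2)
  after f': (1 4 2 3 5)
  after r': (1 5)(2 3 4 6)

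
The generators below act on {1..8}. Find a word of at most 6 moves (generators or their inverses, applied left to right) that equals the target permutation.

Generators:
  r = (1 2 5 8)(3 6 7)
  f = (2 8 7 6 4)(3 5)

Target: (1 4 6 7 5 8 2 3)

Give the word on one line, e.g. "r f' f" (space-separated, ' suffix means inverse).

r r f' r f

  after r: (1 2 5 8)(3 6 7)
  after r: (1 5)(2 8)(3 7 6)
  after f': (1 3 8 4 6 5)
  after r: (1 6 8 4 7 3)(2 5)
  after f: (1 4 6 7 5 8 2 3)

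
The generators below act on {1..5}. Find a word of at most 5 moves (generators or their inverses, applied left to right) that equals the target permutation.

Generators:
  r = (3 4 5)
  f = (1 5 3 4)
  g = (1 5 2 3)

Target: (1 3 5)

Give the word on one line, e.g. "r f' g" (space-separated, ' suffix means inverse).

f r f r'

  after f: (1 5 3 4)
  after r: (1 3 5 4)
  after f: (1 4 5)
  after r': (1 3 5)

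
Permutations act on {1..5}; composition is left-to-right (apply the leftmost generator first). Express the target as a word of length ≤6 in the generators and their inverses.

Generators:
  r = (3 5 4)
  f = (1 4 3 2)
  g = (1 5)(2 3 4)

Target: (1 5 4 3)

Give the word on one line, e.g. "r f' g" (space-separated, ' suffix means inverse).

  after f': (1 2 3 4)
  after r': (1 2 4)(3 5)
  after f: (2 3 5)
  after g': (1 5 4 3)

f' r' f g'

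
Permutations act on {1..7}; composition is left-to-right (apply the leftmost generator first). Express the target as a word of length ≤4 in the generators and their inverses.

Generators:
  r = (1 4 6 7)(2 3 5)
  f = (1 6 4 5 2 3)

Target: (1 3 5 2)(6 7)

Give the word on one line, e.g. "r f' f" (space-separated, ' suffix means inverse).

r' f' r f'

  after r': (1 7 6 4)(2 5 3)
  after f': (1 7)(2 4 3 5)
  after r: (2 6 7 4 5 3)
  after f': (1 3 5 2)(6 7)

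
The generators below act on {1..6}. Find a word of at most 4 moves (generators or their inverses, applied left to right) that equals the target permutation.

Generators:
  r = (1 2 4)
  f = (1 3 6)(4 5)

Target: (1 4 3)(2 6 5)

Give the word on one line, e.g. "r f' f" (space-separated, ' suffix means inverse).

  after r': (1 4 2)
  after f: (1 5 4 2 3 6)
  after r': (1 5 2 3 6 4)
  after f: (1 4 3)(2 6 5)

r' f r' f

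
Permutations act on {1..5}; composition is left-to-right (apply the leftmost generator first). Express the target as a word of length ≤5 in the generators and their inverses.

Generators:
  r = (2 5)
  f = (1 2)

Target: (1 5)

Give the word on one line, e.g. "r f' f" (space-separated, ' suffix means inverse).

r' f r'

  after r': (2 5)
  after f: (1 2 5)
  after r': (1 5)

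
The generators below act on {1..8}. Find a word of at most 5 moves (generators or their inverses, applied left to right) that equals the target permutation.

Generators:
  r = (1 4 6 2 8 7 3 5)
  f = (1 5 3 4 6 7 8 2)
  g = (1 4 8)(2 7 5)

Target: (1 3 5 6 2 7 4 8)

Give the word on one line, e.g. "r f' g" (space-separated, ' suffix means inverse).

  after r: (1 4 6 2 8 7 3 5)
  after g': (2 4 6 5 8)(3 7)
  after r': (1 5 2)(3 8 6)
  after r': (1 3 2 5 6 7 8 4)
  after g': (1 3 5 6 2 7 4 8)

r g' r' r' g'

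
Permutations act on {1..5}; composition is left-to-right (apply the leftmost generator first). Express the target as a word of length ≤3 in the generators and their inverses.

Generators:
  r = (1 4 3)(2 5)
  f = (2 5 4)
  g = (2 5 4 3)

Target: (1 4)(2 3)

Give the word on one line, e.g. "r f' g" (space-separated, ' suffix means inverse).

g f r

  after g: (2 5 4 3)
  after f: (2 4 3 5)
  after r: (1 4)(2 3)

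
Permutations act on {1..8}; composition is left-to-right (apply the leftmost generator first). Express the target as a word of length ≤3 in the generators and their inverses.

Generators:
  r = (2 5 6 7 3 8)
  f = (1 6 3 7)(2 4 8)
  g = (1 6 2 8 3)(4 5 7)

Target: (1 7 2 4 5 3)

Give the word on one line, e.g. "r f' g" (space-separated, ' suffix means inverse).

  after f': (1 7 3 6)(2 8 4)
  after r: (1 3 7 8 4 5 6)
  after f: (1 7 2 4 5 3)

f' r f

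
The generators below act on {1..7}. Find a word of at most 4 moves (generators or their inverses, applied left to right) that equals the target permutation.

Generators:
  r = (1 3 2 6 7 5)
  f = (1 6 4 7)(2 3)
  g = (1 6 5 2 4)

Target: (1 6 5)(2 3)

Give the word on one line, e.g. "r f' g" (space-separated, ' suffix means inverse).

  after r': (1 5 7 6 2 3)
  after f: (1 5)(3 6)(4 7)
  after f: (1 5 6 2 3 4)
  after g': (1 6 5)(2 3)

r' f f g'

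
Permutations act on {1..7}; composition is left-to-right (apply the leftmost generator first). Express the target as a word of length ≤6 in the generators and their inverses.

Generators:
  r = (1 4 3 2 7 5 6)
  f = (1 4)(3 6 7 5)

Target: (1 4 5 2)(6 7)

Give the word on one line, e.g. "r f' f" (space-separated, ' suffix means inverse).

r f' r f' f'

  after r: (1 4 3 2 7 5 6)
  after f': (2 6 4 5 3)
  after r: (1 4 6 3 7 5 2)
  after f': (2 4 3 6 5)
  after f': (1 4 5 2)(6 7)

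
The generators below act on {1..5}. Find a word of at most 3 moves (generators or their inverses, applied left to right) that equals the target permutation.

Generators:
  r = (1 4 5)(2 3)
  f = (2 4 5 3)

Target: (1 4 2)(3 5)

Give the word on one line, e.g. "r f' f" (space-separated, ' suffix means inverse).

f' f' r

  after f': (2 3 5 4)
  after f': (2 5)(3 4)
  after r: (1 4 2)(3 5)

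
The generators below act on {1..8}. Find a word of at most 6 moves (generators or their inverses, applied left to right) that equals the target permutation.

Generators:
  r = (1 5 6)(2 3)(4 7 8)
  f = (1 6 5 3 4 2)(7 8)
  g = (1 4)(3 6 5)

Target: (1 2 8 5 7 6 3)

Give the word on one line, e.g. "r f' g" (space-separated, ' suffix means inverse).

  after r': (1 6 5)(2 3)(4 8 7)
  after f: (1 5 6 3)(2 4 7)
  after r: (1 6 2 7 3 5)(4 8)
  after g': (1 3 6 2 7 5 4 8)
  after r: (1 2 8 5 7 6 3)

r' f r g' r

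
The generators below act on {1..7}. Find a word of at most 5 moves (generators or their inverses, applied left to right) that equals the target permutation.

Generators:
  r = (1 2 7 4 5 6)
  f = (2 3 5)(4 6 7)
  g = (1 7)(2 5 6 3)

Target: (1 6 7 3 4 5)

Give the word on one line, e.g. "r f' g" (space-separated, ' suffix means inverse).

g f' r' g

  after g: (1 7)(2 5 6 3)
  after f': (1 6 2 3 5 4 7)
  after r': (1 5 7 6)(2 3 4)
  after g: (1 6 7 3 4 5)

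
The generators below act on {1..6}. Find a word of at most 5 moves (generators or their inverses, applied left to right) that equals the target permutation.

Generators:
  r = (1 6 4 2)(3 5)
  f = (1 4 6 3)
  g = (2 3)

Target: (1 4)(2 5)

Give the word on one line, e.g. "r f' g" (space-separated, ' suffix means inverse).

g r' g' f' f'

  after g: (2 3)
  after r': (1 2 5 3 4 6)
  after g': (1 3 4 6)(2 5)
  after f': (1 6 3)(2 5)
  after f': (1 4)(2 5)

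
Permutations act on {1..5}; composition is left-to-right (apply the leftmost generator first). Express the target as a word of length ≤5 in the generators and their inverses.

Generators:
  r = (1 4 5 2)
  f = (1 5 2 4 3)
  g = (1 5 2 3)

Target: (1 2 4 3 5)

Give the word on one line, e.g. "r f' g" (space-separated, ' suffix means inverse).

  after f: (1 5 2 4 3)
  after f: (1 2 3 5 4)
  after f: (1 4 5 3 2)
  after r: (1 5 3)(2 4)
  after g: (1 2 4 3 5)

f f f r g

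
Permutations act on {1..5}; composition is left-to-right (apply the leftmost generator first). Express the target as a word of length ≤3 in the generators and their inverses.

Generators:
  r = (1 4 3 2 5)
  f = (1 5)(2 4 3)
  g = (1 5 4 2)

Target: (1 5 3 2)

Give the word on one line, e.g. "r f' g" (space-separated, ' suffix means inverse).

f g' f'

  after f: (1 5)(2 4 3)
  after g': (2 5)(3 4)
  after f': (1 5 3 2)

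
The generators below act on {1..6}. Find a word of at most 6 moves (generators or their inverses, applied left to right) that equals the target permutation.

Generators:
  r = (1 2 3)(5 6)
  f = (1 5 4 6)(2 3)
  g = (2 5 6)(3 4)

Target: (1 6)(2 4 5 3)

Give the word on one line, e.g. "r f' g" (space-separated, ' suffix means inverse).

  after f: (1 5 4 6)(2 3)
  after r: (1 6 2)(4 5)
  after f: (2 5 6 3)
  after f: (1 5)(2 4 6)
  after r': (1 6)(2 4 5 3)

f r f f r'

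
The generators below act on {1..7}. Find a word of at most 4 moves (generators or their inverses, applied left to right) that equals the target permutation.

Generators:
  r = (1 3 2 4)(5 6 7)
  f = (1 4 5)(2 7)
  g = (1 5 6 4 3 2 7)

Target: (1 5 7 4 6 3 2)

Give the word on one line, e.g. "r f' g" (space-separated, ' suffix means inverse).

f' g g f

  after f': (1 5 4)(2 7)
  after g: (1 6 4 5 3 2)
  after g: (1 4 6 3 7)(2 5)
  after f: (1 5 7 4 6 3 2)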